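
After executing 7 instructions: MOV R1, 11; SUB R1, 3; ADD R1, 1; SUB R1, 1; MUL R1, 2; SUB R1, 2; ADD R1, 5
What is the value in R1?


Register state trace:
  MOV R1, 11  → R1 = 11
  SUB R1, 3  → R1 = 11 - 3 = 8
  ADD R1, 1  → R1 = 8 + 1 = 9
  SUB R1, 1  → R1 = 9 - 1 = 8
  MUL R1, 2  → R1 = 8 * 2 = 16
  SUB R1, 2  → R1 = 16 - 2 = 14
  ADD R1, 5  → R1 = 14 + 5 = 19
Final: R1 = 19

19


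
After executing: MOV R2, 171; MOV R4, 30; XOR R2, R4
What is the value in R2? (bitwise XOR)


Register state trace:
  MOV R2, 171  → R2 = 171 (0b10101011)
  MOV R4, 30  → R4 = 30 (0b00011110)
  XOR R2, R4  → R2 = 171 XOR 30 = 181 (0b10110101)
Final: R2 = 181

181


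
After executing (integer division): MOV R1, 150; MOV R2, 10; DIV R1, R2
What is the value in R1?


Register state trace:
  MOV R1, 150  → R1 = 150
  MOV R2, 10  → R2 = 10
  DIV R1, R2  → R1 = 150 // 10 = 15
Final: R1 = 15

15


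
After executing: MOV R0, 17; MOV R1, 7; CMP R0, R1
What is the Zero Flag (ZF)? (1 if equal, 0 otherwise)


Register state trace:
  MOV R0, 17  → R0 = 17
  MOV R1, 7  → R1 = 7
  CMP R0, R1  → computes 17 - 7 = 10
  Result is nonzero, so values are not equal
ZF = 0

0


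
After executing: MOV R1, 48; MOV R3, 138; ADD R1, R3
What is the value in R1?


Register state trace:
  MOV R1, 48  → R1 = 48
  MOV R3, 138  → R3 = 138
  ADD R1, R3  → R1 = 48 + 138 = 186
Final: R1 = 186

186


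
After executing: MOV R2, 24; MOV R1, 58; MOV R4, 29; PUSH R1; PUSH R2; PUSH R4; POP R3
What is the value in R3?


Stack trace (top is rightmost):
  MOV R2, 24  → R2 = 24
  MOV R1, 58  → R1 = 58
  MOV R4, 29  → R4 = 29
  PUSH R1  → stack: [58]
  PUSH R2  → stack: [58, 24]
  PUSH R4  → stack: [58, 24, 29]
  POP R3  → R3 = 29, stack: [58, 24]
Final: R3 = 29

29


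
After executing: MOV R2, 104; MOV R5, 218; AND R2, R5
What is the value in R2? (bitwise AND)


Register state trace:
  MOV R2, 104  → R2 = 104 (0b01101000)
  MOV R5, 218  → R5 = 218 (0b11011010)
  AND R2, R5  → R2 = 104 AND 218 = 72 (0b01001000)
Final: R2 = 72

72


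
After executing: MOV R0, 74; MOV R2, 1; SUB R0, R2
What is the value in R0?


Register state trace:
  MOV R0, 74  → R0 = 74
  MOV R2, 1  → R2 = 1
  SUB R0, R2  → R0 = 74 - 1 = 73
Final: R0 = 73

73


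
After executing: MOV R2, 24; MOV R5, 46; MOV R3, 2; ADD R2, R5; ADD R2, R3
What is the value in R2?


Register state trace:
  MOV R2, 24  → R2 = 24
  MOV R5, 46  → R5 = 46
  MOV R3, 2  → R3 = 2
  ADD R2, R5  → R2 = 24 + 46 = 70
  ADD R2, R3  → R2 = 70 + 2 = 72
Final: R2 = 72

72


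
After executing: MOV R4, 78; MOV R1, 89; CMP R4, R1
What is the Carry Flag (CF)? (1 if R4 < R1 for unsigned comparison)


Register state trace:
  MOV R4, 78  → R4 = 78
  MOV R1, 89  → R1 = 89
  CMP R4, R1  → unsigned 78 - 89: borrow occurs
  78 < 89, so CF = 1
CF = 1

1


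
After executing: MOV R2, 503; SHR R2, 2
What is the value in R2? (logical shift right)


Register state trace:
  MOV R2, 503  → R2 = 503
  SHR R2, 2  → R2 = 503 >> 2 = 503 // 2^2 = 125
Final: R2 = 125

125


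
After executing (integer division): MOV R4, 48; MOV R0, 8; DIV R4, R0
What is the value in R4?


Register state trace:
  MOV R4, 48  → R4 = 48
  MOV R0, 8  → R0 = 8
  DIV R4, R0  → R4 = 48 // 8 = 6
Final: R4 = 6

6


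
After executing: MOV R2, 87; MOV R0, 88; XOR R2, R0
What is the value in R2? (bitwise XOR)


Register state trace:
  MOV R2, 87  → R2 = 87 (0b01010111)
  MOV R0, 88  → R0 = 88 (0b01011000)
  XOR R2, R0  → R2 = 87 XOR 88 = 15 (0b00001111)
Final: R2 = 15

15


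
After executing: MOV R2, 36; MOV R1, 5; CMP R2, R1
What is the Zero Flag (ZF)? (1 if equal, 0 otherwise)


Register state trace:
  MOV R2, 36  → R2 = 36
  MOV R1, 5  → R1 = 5
  CMP R2, R1  → computes 36 - 5 = 31
  Result is nonzero, so values are not equal
ZF = 0

0


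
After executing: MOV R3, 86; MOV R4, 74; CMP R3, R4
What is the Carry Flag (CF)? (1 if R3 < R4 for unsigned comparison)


Register state trace:
  MOV R3, 86  → R3 = 86
  MOV R4, 74  → R4 = 74
  CMP R3, R4  → unsigned 86 - 74: no borrow
  86 >= 74, so CF = 0
CF = 0

0


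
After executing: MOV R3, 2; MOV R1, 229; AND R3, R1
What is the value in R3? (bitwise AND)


Register state trace:
  MOV R3, 2  → R3 = 2 (0b00000010)
  MOV R1, 229  → R1 = 229 (0b11100101)
  AND R3, R1  → R3 = 2 AND 229 = 0 (0b00000000)
Final: R3 = 0

0


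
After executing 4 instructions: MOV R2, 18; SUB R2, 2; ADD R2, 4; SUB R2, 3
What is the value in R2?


Register state trace:
  MOV R2, 18  → R2 = 18
  SUB R2, 2  → R2 = 18 - 2 = 16
  ADD R2, 4  → R2 = 16 + 4 = 20
  SUB R2, 3  → R2 = 20 - 3 = 17
Final: R2 = 17

17


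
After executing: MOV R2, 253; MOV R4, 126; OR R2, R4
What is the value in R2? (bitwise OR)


Register state trace:
  MOV R2, 253  → R2 = 253 (0b11111101)
  MOV R4, 126  → R4 = 126 (0b01111110)
  OR R2, R4   → R2 = 253 OR 126 = 255 (0b11111111)
Final: R2 = 255

255


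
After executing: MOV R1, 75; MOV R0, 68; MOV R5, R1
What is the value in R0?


Register state trace:
  MOV R1, 75  → R1 = 75
  MOV R0, 68  → R0 = 68
  MOV R5, R1  → R5 = 75
Final: R0 = 68

68


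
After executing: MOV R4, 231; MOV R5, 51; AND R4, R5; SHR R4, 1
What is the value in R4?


Register state trace:
  MOV R4, 231  → R4 = 231 (0b11100111)
  MOV R5, 51  → R5 = 51 (0b00110011)
  AND R4, R5  → R4 = 231 AND 51 = 35 (0b00100011)
  SHR R4, 1  → R4 = 35 >> 1 = 17
Final: R4 = 17

17


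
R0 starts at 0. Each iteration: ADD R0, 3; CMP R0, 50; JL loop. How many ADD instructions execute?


Loop trace (R0 starts at 0, target 50, step 3):
  ADD #1: R0 = 0 + 3 = 3  → 3 < 50, loop
  ADD #2: R0 = 3 + 3 = 6  → 6 < 50, loop
  ADD #3: R0 = 6 + 3 = 9  → 9 < 50, loop
  ADD #4: R0 = 9 + 3 = 12  → 12 < 50, loop
  ADD #5: R0 = 12 + 3 = 15  → 15 < 50, loop
  ADD #6: R0 = 15 + 3 = 18  → 18 < 50, loop
  ADD #7: R0 = 18 + 3 = 21  → 21 < 50, loop
  ADD #8: R0 = 21 + 3 = 24  → 24 < 50, loop
  ADD #9: R0 = 24 + 3 = 27  → 27 < 50, loop
  ADD #10: R0 = 27 + 3 = 30  → 30 < 50, loop
  ADD #11: R0 = 30 + 3 = 33  → 33 < 50, loop
  ADD #12: R0 = 33 + 3 = 36  → 36 < 50, loop
  ADD #13: R0 = 36 + 3 = 39  → 39 < 50, loop
  ADD #14: R0 = 39 + 3 = 42  → 42 < 50, loop
  ADD #15: R0 = 42 + 3 = 45  → 45 < 50, loop
  ADD #16: R0 = 45 + 3 = 48  → 48 < 50, loop
  ADD #17: R0 = 48 + 3 = 51  → 51 >= 50, exit
Total ADD instructions: 17

17


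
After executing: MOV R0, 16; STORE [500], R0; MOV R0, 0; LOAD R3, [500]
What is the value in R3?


Register and memory trace:
  MOV R0, 16  → R0 = 16
  STORE [500], R0  → mem[500] = 16
  MOV R0, 0  → R0 = 0
  LOAD R3, [500]  → R3 = mem[500] = 16
Final: R3 = 16

16


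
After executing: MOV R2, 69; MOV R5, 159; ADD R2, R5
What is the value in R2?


Register state trace:
  MOV R2, 69  → R2 = 69
  MOV R5, 159  → R5 = 159
  ADD R2, R5  → R2 = 69 + 159 = 228
Final: R2 = 228

228


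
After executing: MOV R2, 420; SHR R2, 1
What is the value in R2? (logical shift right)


Register state trace:
  MOV R2, 420  → R2 = 420
  SHR R2, 1  → R2 = 420 >> 1 = 420 // 2^1 = 210
Final: R2 = 210

210


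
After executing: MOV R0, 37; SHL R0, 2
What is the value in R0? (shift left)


Register state trace:
  MOV R0, 37  → R0 = 37
  SHL R0, 2  → R0 = 37 << 2 = 37 * 2^2 = 148
Final: R0 = 148

148


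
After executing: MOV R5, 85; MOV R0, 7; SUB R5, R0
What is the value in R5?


Register state trace:
  MOV R5, 85  → R5 = 85
  MOV R0, 7  → R0 = 7
  SUB R5, R0  → R5 = 85 - 7 = 78
Final: R5 = 78

78


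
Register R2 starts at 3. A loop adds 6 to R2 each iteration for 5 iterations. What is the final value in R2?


Starting value: R2 = 3
  Iter 1: R2 = 3 + 6 = 9
  Iter 2: R2 = 9 + 6 = 15
  Iter 3: R2 = 15 + 6 = 21
  Iter 4: R2 = 21 + 6 = 27
  Iter 5: R2 = 27 + 6 = 33
Final: R2 = 33

33


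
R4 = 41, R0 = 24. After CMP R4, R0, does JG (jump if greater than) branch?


Trace:
  R4 = 41, R0 = 24
  CMP R4, R0  → compares 41 vs 24
  JG checks: is 41 greater than 24?
  41 > 24, so condition is true
Branch taken: Yes

Yes


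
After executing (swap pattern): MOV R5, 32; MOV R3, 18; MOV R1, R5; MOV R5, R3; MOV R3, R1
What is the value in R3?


Register state trace (swap pattern):
  MOV R5, 32  → R5 = 32
  MOV R3, 18  → R3 = 18
  MOV R1, R5  → R1 = 32  (save R5)
  MOV R5, R3  → R5 = 18  (R5 gets R3's value)
  MOV R3, R1  → R3 = 32  (R3 gets saved value)
Final: R3 = 32

32


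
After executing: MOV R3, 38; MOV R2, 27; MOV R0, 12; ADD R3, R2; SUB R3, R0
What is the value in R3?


Register state trace:
  MOV R3, 38  → R3 = 38
  MOV R2, 27  → R2 = 27
  MOV R0, 12  → R0 = 12
  ADD R3, R2  → R3 = 38 + 27 = 65
  SUB R3, R0  → R3 = 65 - 12 = 53
Final: R3 = 53

53


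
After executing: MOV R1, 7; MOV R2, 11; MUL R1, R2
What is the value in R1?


Register state trace:
  MOV R1, 7  → R1 = 7
  MOV R2, 11  → R2 = 11
  MUL R1, R2  → R1 = 7 * 11 = 77
Final: R1 = 77

77


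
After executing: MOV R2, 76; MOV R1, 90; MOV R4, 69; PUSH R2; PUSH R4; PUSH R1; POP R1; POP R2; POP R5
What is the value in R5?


Stack trace (top is rightmost):
  MOV R2, 76  → R2 = 76
  MOV R1, 90  → R1 = 90
  MOV R4, 69  → R4 = 69
  PUSH R2  → stack: [76]
  PUSH R4  → stack: [76, 69]
  PUSH R1  → stack: [76, 69, 90]
  POP R1  → R1 = 90, stack: [76, 69]
  POP R2  → R2 = 69, stack: [76]
  POP R5  → R5 = 76, stack: []
Final: R5 = 76

76


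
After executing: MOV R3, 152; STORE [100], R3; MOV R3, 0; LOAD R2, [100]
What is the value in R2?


Register and memory trace:
  MOV R3, 152  → R3 = 152
  STORE [100], R3  → mem[100] = 152
  MOV R3, 0  → R3 = 0
  LOAD R2, [100]  → R2 = mem[100] = 152
Final: R2 = 152

152


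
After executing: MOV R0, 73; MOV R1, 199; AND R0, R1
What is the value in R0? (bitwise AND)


Register state trace:
  MOV R0, 73  → R0 = 73 (0b01001001)
  MOV R1, 199  → R1 = 199 (0b11000111)
  AND R0, R1  → R0 = 73 AND 199 = 65 (0b01000001)
Final: R0 = 65

65


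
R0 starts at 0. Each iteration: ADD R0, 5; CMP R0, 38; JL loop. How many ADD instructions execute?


Loop trace (R0 starts at 0, target 38, step 5):
  ADD #1: R0 = 0 + 5 = 5  → 5 < 38, loop
  ADD #2: R0 = 5 + 5 = 10  → 10 < 38, loop
  ADD #3: R0 = 10 + 5 = 15  → 15 < 38, loop
  ADD #4: R0 = 15 + 5 = 20  → 20 < 38, loop
  ADD #5: R0 = 20 + 5 = 25  → 25 < 38, loop
  ADD #6: R0 = 25 + 5 = 30  → 30 < 38, loop
  ADD #7: R0 = 30 + 5 = 35  → 35 < 38, loop
  ADD #8: R0 = 35 + 5 = 40  → 40 >= 38, exit
Total ADD instructions: 8

8


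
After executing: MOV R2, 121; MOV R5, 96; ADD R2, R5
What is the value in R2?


Register state trace:
  MOV R2, 121  → R2 = 121
  MOV R5, 96  → R5 = 96
  ADD R2, R5  → R2 = 121 + 96 = 217
Final: R2 = 217

217


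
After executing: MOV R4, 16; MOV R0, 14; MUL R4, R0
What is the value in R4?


Register state trace:
  MOV R4, 16  → R4 = 16
  MOV R0, 14  → R0 = 14
  MUL R4, R0  → R4 = 16 * 14 = 224
Final: R4 = 224

224


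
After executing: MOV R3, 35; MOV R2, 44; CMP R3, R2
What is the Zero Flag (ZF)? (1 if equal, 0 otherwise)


Register state trace:
  MOV R3, 35  → R3 = 35
  MOV R2, 44  → R2 = 44
  CMP R3, R2  → computes 35 - 44 = -9
  Result is nonzero, so values are not equal
ZF = 0

0


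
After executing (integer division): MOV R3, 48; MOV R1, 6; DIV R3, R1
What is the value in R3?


Register state trace:
  MOV R3, 48  → R3 = 48
  MOV R1, 6  → R1 = 6
  DIV R3, R1  → R3 = 48 // 6 = 8
Final: R3 = 8

8


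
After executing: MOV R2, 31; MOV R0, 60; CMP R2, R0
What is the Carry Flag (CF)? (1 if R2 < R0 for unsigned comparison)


Register state trace:
  MOV R2, 31  → R2 = 31
  MOV R0, 60  → R0 = 60
  CMP R2, R0  → unsigned 31 - 60: borrow occurs
  31 < 60, so CF = 1
CF = 1

1


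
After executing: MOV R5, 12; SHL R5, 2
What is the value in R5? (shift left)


Register state trace:
  MOV R5, 12  → R5 = 12
  SHL R5, 2  → R5 = 12 << 2 = 12 * 2^2 = 48
Final: R5 = 48

48


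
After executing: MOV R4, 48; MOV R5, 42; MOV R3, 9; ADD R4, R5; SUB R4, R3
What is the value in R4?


Register state trace:
  MOV R4, 48  → R4 = 48
  MOV R5, 42  → R5 = 42
  MOV R3, 9  → R3 = 9
  ADD R4, R5  → R4 = 48 + 42 = 90
  SUB R4, R3  → R4 = 90 - 9 = 81
Final: R4 = 81

81


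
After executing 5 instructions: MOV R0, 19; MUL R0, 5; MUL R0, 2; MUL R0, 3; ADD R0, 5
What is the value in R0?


Register state trace:
  MOV R0, 19  → R0 = 19
  MUL R0, 5  → R0 = 19 * 5 = 95
  MUL R0, 2  → R0 = 95 * 2 = 190
  MUL R0, 3  → R0 = 190 * 3 = 570
  ADD R0, 5  → R0 = 570 + 5 = 575
Final: R0 = 575

575


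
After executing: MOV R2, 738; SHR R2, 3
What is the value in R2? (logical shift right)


Register state trace:
  MOV R2, 738  → R2 = 738
  SHR R2, 3  → R2 = 738 >> 3 = 738 // 2^3 = 92
Final: R2 = 92

92


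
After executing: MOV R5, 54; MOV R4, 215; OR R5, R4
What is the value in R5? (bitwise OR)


Register state trace:
  MOV R5, 54  → R5 = 54 (0b00110110)
  MOV R4, 215  → R4 = 215 (0b11010111)
  OR R5, R4   → R5 = 54 OR 215 = 247 (0b11110111)
Final: R5 = 247

247


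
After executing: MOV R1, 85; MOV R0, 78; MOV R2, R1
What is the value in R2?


Register state trace:
  MOV R1, 85  → R1 = 85
  MOV R0, 78  → R0 = 78
  MOV R2, R1  → R2 = 85
Final: R2 = 85

85


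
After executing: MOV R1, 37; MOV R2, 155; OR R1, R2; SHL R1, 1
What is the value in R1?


Register state trace:
  MOV R1, 37  → R1 = 37 (0b00100101)
  MOV R2, 155  → R2 = 155 (0b10011011)
  OR R1, R2  → R1 = 37 OR 155 = 191 (0b10111111)
  SHL R1, 1  → R1 = 191 << 1 = 382
Final: R1 = 382

382


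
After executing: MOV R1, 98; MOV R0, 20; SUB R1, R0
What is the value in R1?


Register state trace:
  MOV R1, 98  → R1 = 98
  MOV R0, 20  → R0 = 20
  SUB R1, R0  → R1 = 98 - 20 = 78
Final: R1 = 78

78


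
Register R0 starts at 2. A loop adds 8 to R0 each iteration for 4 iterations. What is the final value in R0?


Starting value: R0 = 2
  Iter 1: R0 = 2 + 8 = 10
  Iter 2: R0 = 10 + 8 = 18
  Iter 3: R0 = 18 + 8 = 26
  Iter 4: R0 = 26 + 8 = 34
Final: R0 = 34

34


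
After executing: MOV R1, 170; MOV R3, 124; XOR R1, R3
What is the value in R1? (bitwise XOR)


Register state trace:
  MOV R1, 170  → R1 = 170 (0b10101010)
  MOV R3, 124  → R3 = 124 (0b01111100)
  XOR R1, R3  → R1 = 170 XOR 124 = 214 (0b11010110)
Final: R1 = 214

214


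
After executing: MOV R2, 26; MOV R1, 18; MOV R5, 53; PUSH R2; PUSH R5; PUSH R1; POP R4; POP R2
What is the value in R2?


Stack trace (top is rightmost):
  MOV R2, 26  → R2 = 26
  MOV R1, 18  → R1 = 18
  MOV R5, 53  → R5 = 53
  PUSH R2  → stack: [26]
  PUSH R5  → stack: [26, 53]
  PUSH R1  → stack: [26, 53, 18]
  POP R4  → R4 = 18, stack: [26, 53]
  POP R2  → R2 = 53, stack: [26]
Final: R2 = 53

53


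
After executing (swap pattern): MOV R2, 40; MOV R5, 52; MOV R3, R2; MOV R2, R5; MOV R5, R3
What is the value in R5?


Register state trace (swap pattern):
  MOV R2, 40  → R2 = 40
  MOV R5, 52  → R5 = 52
  MOV R3, R2  → R3 = 40  (save R2)
  MOV R2, R5  → R2 = 52  (R2 gets R5's value)
  MOV R5, R3  → R5 = 40  (R5 gets saved value)
Final: R5 = 40

40


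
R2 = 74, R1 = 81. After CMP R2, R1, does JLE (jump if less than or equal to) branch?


Trace:
  R2 = 74, R1 = 81
  CMP R2, R1  → compares 74 vs 81
  JLE checks: is 74 less than or equal to 81?
  74 < 81, so condition is true
Branch taken: Yes

Yes


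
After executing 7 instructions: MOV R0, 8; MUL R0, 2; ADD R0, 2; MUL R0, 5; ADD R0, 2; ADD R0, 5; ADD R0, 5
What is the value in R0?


Register state trace:
  MOV R0, 8  → R0 = 8
  MUL R0, 2  → R0 = 8 * 2 = 16
  ADD R0, 2  → R0 = 16 + 2 = 18
  MUL R0, 5  → R0 = 18 * 5 = 90
  ADD R0, 2  → R0 = 90 + 2 = 92
  ADD R0, 5  → R0 = 92 + 5 = 97
  ADD R0, 5  → R0 = 97 + 5 = 102
Final: R0 = 102

102


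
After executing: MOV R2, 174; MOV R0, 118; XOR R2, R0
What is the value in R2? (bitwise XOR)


Register state trace:
  MOV R2, 174  → R2 = 174 (0b10101110)
  MOV R0, 118  → R0 = 118 (0b01110110)
  XOR R2, R0  → R2 = 174 XOR 118 = 216 (0b11011000)
Final: R2 = 216

216


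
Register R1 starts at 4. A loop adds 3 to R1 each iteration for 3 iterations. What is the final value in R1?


Starting value: R1 = 4
  Iter 1: R1 = 4 + 3 = 7
  Iter 2: R1 = 7 + 3 = 10
  Iter 3: R1 = 10 + 3 = 13
Final: R1 = 13

13


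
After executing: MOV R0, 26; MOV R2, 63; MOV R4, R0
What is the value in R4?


Register state trace:
  MOV R0, 26  → R0 = 26
  MOV R2, 63  → R2 = 63
  MOV R4, R0  → R4 = 26
Final: R4 = 26

26


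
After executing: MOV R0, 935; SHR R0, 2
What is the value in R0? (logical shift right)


Register state trace:
  MOV R0, 935  → R0 = 935
  SHR R0, 2  → R0 = 935 >> 2 = 935 // 2^2 = 233
Final: R0 = 233

233


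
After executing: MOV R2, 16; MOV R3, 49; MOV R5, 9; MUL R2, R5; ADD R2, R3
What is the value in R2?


Register state trace:
  MOV R2, 16  → R2 = 16
  MOV R3, 49  → R3 = 49
  MOV R5, 9  → R5 = 9
  MUL R2, R5  → R2 = 16 * 9 = 144
  ADD R2, R3  → R2 = 144 + 49 = 193
Final: R2 = 193

193


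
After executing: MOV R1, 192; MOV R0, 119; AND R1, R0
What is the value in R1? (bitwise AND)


Register state trace:
  MOV R1, 192  → R1 = 192 (0b11000000)
  MOV R0, 119  → R0 = 119 (0b01110111)
  AND R1, R0  → R1 = 192 AND 119 = 64 (0b01000000)
Final: R1 = 64

64


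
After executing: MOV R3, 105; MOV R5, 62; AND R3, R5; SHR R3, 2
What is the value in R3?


Register state trace:
  MOV R3, 105  → R3 = 105 (0b01101001)
  MOV R5, 62  → R5 = 62 (0b00111110)
  AND R3, R5  → R3 = 105 AND 62 = 40 (0b00101000)
  SHR R3, 2  → R3 = 40 >> 2 = 10
Final: R3 = 10

10


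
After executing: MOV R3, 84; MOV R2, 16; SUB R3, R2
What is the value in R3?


Register state trace:
  MOV R3, 84  → R3 = 84
  MOV R2, 16  → R2 = 16
  SUB R3, R2  → R3 = 84 - 16 = 68
Final: R3 = 68

68


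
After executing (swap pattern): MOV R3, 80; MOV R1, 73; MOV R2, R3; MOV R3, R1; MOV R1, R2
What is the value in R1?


Register state trace (swap pattern):
  MOV R3, 80  → R3 = 80
  MOV R1, 73  → R1 = 73
  MOV R2, R3  → R2 = 80  (save R3)
  MOV R3, R1  → R3 = 73  (R3 gets R1's value)
  MOV R1, R2  → R1 = 80  (R1 gets saved value)
Final: R1 = 80

80


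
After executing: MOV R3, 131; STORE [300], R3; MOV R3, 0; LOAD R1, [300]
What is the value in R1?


Register and memory trace:
  MOV R3, 131  → R3 = 131
  STORE [300], R3  → mem[300] = 131
  MOV R3, 0  → R3 = 0
  LOAD R1, [300]  → R1 = mem[300] = 131
Final: R1 = 131

131


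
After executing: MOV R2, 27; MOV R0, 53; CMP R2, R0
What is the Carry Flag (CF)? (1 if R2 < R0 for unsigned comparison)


Register state trace:
  MOV R2, 27  → R2 = 27
  MOV R0, 53  → R0 = 53
  CMP R2, R0  → unsigned 27 - 53: borrow occurs
  27 < 53, so CF = 1
CF = 1

1


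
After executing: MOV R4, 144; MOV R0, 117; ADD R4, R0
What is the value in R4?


Register state trace:
  MOV R4, 144  → R4 = 144
  MOV R0, 117  → R0 = 117
  ADD R4, R0  → R4 = 144 + 117 = 261
Final: R4 = 261

261


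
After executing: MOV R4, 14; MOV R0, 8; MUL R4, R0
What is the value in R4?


Register state trace:
  MOV R4, 14  → R4 = 14
  MOV R0, 8  → R0 = 8
  MUL R4, R0  → R4 = 14 * 8 = 112
Final: R4 = 112

112


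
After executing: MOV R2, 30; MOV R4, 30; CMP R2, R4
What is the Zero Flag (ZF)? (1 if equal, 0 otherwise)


Register state trace:
  MOV R2, 30  → R2 = 30
  MOV R4, 30  → R4 = 30
  CMP R2, R4  → computes 30 - 30 = 0
  Result is zero, so values are equal
ZF = 1

1


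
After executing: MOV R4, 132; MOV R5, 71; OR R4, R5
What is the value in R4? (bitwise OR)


Register state trace:
  MOV R4, 132  → R4 = 132 (0b10000100)
  MOV R5, 71  → R5 = 71 (0b01000111)
  OR R4, R5   → R4 = 132 OR 71 = 199 (0b11000111)
Final: R4 = 199

199


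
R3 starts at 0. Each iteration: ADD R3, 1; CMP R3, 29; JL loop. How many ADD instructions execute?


Loop trace (R3 starts at 0, target 29, step 1):
  ADD #1: R3 = 0 + 1 = 1  → 1 < 29, loop
  ADD #2: R3 = 1 + 1 = 2  → 2 < 29, loop
  ADD #3: R3 = 2 + 1 = 3  → 3 < 29, loop
  ADD #4: R3 = 3 + 1 = 4  → 4 < 29, loop
  ADD #5: R3 = 4 + 1 = 5  → 5 < 29, loop
  ADD #6: R3 = 5 + 1 = 6  → 6 < 29, loop
  ADD #7: R3 = 6 + 1 = 7  → 7 < 29, loop
  ADD #8: R3 = 7 + 1 = 8  → 8 < 29, loop
  ADD #9: R3 = 8 + 1 = 9  → 9 < 29, loop
  ADD #10: R3 = 9 + 1 = 10  → 10 < 29, loop
  ADD #11: R3 = 10 + 1 = 11  → 11 < 29, loop
  ADD #12: R3 = 11 + 1 = 12  → 12 < 29, loop
  ADD #13: R3 = 12 + 1 = 13  → 13 < 29, loop
  ADD #14: R3 = 13 + 1 = 14  → 14 < 29, loop
  ADD #15: R3 = 14 + 1 = 15  → 15 < 29, loop
  ADD #16: R3 = 15 + 1 = 16  → 16 < 29, loop
  ADD #17: R3 = 16 + 1 = 17  → 17 < 29, loop
  ADD #18: R3 = 17 + 1 = 18  → 18 < 29, loop
  ADD #19: R3 = 18 + 1 = 19  → 19 < 29, loop
  ADD #20: R3 = 19 + 1 = 20  → 20 < 29, loop
  ADD #21: R3 = 20 + 1 = 21  → 21 < 29, loop
  ADD #22: R3 = 21 + 1 = 22  → 22 < 29, loop
  ADD #23: R3 = 22 + 1 = 23  → 23 < 29, loop
  ADD #24: R3 = 23 + 1 = 24  → 24 < 29, loop
  ADD #25: R3 = 24 + 1 = 25  → 25 < 29, loop
  ADD #26: R3 = 25 + 1 = 26  → 26 < 29, loop
  ADD #27: R3 = 26 + 1 = 27  → 27 < 29, loop
  ADD #28: R3 = 27 + 1 = 28  → 28 < 29, loop
  ADD #29: R3 = 28 + 1 = 29  → 29 >= 29, exit
Total ADD instructions: 29

29


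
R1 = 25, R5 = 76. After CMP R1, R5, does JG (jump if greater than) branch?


Trace:
  R1 = 25, R5 = 76
  CMP R1, R5  → compares 25 vs 76
  JG checks: is 25 greater than 76?
  25 < 76, so condition is false
Branch taken: No

No


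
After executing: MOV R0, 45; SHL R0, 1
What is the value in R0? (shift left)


Register state trace:
  MOV R0, 45  → R0 = 45
  SHL R0, 1  → R0 = 45 << 1 = 45 * 2^1 = 90
Final: R0 = 90

90


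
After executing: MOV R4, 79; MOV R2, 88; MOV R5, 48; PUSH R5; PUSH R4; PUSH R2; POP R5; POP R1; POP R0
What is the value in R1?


Stack trace (top is rightmost):
  MOV R4, 79  → R4 = 79
  MOV R2, 88  → R2 = 88
  MOV R5, 48  → R5 = 48
  PUSH R5  → stack: [48]
  PUSH R4  → stack: [48, 79]
  PUSH R2  → stack: [48, 79, 88]
  POP R5  → R5 = 88, stack: [48, 79]
  POP R1  → R1 = 79, stack: [48]
  POP R0  → R0 = 48, stack: []
Final: R1 = 79

79


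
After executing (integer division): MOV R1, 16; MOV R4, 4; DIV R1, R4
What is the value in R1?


Register state trace:
  MOV R1, 16  → R1 = 16
  MOV R4, 4  → R4 = 4
  DIV R1, R4  → R1 = 16 // 4 = 4
Final: R1 = 4

4


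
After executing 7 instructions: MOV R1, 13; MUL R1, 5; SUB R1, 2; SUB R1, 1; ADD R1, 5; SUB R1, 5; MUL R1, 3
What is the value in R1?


Register state trace:
  MOV R1, 13  → R1 = 13
  MUL R1, 5  → R1 = 13 * 5 = 65
  SUB R1, 2  → R1 = 65 - 2 = 63
  SUB R1, 1  → R1 = 63 - 1 = 62
  ADD R1, 5  → R1 = 62 + 5 = 67
  SUB R1, 5  → R1 = 67 - 5 = 62
  MUL R1, 3  → R1 = 62 * 3 = 186
Final: R1 = 186

186


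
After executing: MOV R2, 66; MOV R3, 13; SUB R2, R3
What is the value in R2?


Register state trace:
  MOV R2, 66  → R2 = 66
  MOV R3, 13  → R3 = 13
  SUB R2, R3  → R2 = 66 - 13 = 53
Final: R2 = 53

53


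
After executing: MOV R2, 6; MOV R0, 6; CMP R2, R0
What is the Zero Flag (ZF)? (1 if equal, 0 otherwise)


Register state trace:
  MOV R2, 6  → R2 = 6
  MOV R0, 6  → R0 = 6
  CMP R2, R0  → computes 6 - 6 = 0
  Result is zero, so values are equal
ZF = 1

1


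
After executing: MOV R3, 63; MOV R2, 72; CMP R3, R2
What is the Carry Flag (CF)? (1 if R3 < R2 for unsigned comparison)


Register state trace:
  MOV R3, 63  → R3 = 63
  MOV R2, 72  → R2 = 72
  CMP R3, R2  → unsigned 63 - 72: borrow occurs
  63 < 72, so CF = 1
CF = 1

1


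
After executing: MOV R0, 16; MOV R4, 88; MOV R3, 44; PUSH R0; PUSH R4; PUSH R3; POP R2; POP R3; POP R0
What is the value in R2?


Stack trace (top is rightmost):
  MOV R0, 16  → R0 = 16
  MOV R4, 88  → R4 = 88
  MOV R3, 44  → R3 = 44
  PUSH R0  → stack: [16]
  PUSH R4  → stack: [16, 88]
  PUSH R3  → stack: [16, 88, 44]
  POP R2  → R2 = 44, stack: [16, 88]
  POP R3  → R3 = 88, stack: [16]
  POP R0  → R0 = 16, stack: []
Final: R2 = 44

44


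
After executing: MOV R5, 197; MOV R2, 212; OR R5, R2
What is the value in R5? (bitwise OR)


Register state trace:
  MOV R5, 197  → R5 = 197 (0b11000101)
  MOV R2, 212  → R2 = 212 (0b11010100)
  OR R5, R2   → R5 = 197 OR 212 = 213 (0b11010101)
Final: R5 = 213

213


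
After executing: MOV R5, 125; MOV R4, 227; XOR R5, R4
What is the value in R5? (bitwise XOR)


Register state trace:
  MOV R5, 125  → R5 = 125 (0b01111101)
  MOV R4, 227  → R4 = 227 (0b11100011)
  XOR R5, R4  → R5 = 125 XOR 227 = 158 (0b10011110)
Final: R5 = 158

158


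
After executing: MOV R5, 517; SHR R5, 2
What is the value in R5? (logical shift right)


Register state trace:
  MOV R5, 517  → R5 = 517
  SHR R5, 2  → R5 = 517 >> 2 = 517 // 2^2 = 129
Final: R5 = 129

129


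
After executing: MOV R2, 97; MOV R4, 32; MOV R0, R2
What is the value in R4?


Register state trace:
  MOV R2, 97  → R2 = 97
  MOV R4, 32  → R4 = 32
  MOV R0, R2  → R0 = 97
Final: R4 = 32

32


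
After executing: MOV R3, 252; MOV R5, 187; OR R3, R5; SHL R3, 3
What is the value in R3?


Register state trace:
  MOV R3, 252  → R3 = 252 (0b11111100)
  MOV R5, 187  → R5 = 187 (0b10111011)
  OR R3, R5  → R3 = 252 OR 187 = 255 (0b11111111)
  SHL R3, 3  → R3 = 255 << 3 = 2040
Final: R3 = 2040

2040


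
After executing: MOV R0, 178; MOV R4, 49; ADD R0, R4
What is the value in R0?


Register state trace:
  MOV R0, 178  → R0 = 178
  MOV R4, 49  → R4 = 49
  ADD R0, R4  → R0 = 178 + 49 = 227
Final: R0 = 227

227


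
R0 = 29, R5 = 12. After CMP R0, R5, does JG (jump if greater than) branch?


Trace:
  R0 = 29, R5 = 12
  CMP R0, R5  → compares 29 vs 12
  JG checks: is 29 greater than 12?
  29 > 12, so condition is true
Branch taken: Yes

Yes


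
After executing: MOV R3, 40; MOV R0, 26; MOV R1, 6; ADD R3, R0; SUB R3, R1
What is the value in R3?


Register state trace:
  MOV R3, 40  → R3 = 40
  MOV R0, 26  → R0 = 26
  MOV R1, 6  → R1 = 6
  ADD R3, R0  → R3 = 40 + 26 = 66
  SUB R3, R1  → R3 = 66 - 6 = 60
Final: R3 = 60

60


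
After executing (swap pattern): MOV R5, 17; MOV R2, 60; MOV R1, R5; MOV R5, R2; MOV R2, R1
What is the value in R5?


Register state trace (swap pattern):
  MOV R5, 17  → R5 = 17
  MOV R2, 60  → R2 = 60
  MOV R1, R5  → R1 = 17  (save R5)
  MOV R5, R2  → R5 = 60  (R5 gets R2's value)
  MOV R2, R1  → R2 = 17  (R2 gets saved value)
Final: R5 = 60

60


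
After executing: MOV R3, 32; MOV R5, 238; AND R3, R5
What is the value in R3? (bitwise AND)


Register state trace:
  MOV R3, 32  → R3 = 32 (0b00100000)
  MOV R5, 238  → R5 = 238 (0b11101110)
  AND R3, R5  → R3 = 32 AND 238 = 32 (0b00100000)
Final: R3 = 32

32


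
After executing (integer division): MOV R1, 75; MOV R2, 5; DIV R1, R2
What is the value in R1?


Register state trace:
  MOV R1, 75  → R1 = 75
  MOV R2, 5  → R2 = 5
  DIV R1, R2  → R1 = 75 // 5 = 15
Final: R1 = 15

15


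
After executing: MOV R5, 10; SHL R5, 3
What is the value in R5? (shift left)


Register state trace:
  MOV R5, 10  → R5 = 10
  SHL R5, 3  → R5 = 10 << 3 = 10 * 2^3 = 80
Final: R5 = 80

80


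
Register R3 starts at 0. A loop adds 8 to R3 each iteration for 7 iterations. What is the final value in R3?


Starting value: R3 = 0
  Iter 1: R3 = 0 + 8 = 8
  Iter 2: R3 = 8 + 8 = 16
  Iter 3: R3 = 16 + 8 = 24
  Iter 4: R3 = 24 + 8 = 32
  Iter 5: R3 = 32 + 8 = 40
  Iter 6: R3 = 40 + 8 = 48
  Iter 7: R3 = 48 + 8 = 56
Final: R3 = 56

56


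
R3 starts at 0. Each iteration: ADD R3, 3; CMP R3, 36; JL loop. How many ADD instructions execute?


Loop trace (R3 starts at 0, target 36, step 3):
  ADD #1: R3 = 0 + 3 = 3  → 3 < 36, loop
  ADD #2: R3 = 3 + 3 = 6  → 6 < 36, loop
  ADD #3: R3 = 6 + 3 = 9  → 9 < 36, loop
  ADD #4: R3 = 9 + 3 = 12  → 12 < 36, loop
  ADD #5: R3 = 12 + 3 = 15  → 15 < 36, loop
  ADD #6: R3 = 15 + 3 = 18  → 18 < 36, loop
  ADD #7: R3 = 18 + 3 = 21  → 21 < 36, loop
  ADD #8: R3 = 21 + 3 = 24  → 24 < 36, loop
  ADD #9: R3 = 24 + 3 = 27  → 27 < 36, loop
  ADD #10: R3 = 27 + 3 = 30  → 30 < 36, loop
  ADD #11: R3 = 30 + 3 = 33  → 33 < 36, loop
  ADD #12: R3 = 33 + 3 = 36  → 36 >= 36, exit
Total ADD instructions: 12

12


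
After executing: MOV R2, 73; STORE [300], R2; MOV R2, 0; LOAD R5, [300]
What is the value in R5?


Register and memory trace:
  MOV R2, 73  → R2 = 73
  STORE [300], R2  → mem[300] = 73
  MOV R2, 0  → R2 = 0
  LOAD R5, [300]  → R5 = mem[300] = 73
Final: R5 = 73

73


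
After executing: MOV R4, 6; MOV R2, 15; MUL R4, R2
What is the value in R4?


Register state trace:
  MOV R4, 6  → R4 = 6
  MOV R2, 15  → R2 = 15
  MUL R4, R2  → R4 = 6 * 15 = 90
Final: R4 = 90

90


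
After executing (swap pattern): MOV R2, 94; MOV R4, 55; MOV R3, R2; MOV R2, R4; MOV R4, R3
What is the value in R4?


Register state trace (swap pattern):
  MOV R2, 94  → R2 = 94
  MOV R4, 55  → R4 = 55
  MOV R3, R2  → R3 = 94  (save R2)
  MOV R2, R4  → R2 = 55  (R2 gets R4's value)
  MOV R4, R3  → R4 = 94  (R4 gets saved value)
Final: R4 = 94

94


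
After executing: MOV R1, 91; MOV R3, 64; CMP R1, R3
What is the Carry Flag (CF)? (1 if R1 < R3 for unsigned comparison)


Register state trace:
  MOV R1, 91  → R1 = 91
  MOV R3, 64  → R3 = 64
  CMP R1, R3  → unsigned 91 - 64: no borrow
  91 >= 64, so CF = 0
CF = 0

0


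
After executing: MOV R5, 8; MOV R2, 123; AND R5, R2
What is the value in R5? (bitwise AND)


Register state trace:
  MOV R5, 8  → R5 = 8 (0b00001000)
  MOV R2, 123  → R2 = 123 (0b01111011)
  AND R5, R2  → R5 = 8 AND 123 = 8 (0b00001000)
Final: R5 = 8

8


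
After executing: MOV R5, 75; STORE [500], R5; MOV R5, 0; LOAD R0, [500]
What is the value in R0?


Register and memory trace:
  MOV R5, 75  → R5 = 75
  STORE [500], R5  → mem[500] = 75
  MOV R5, 0  → R5 = 0
  LOAD R0, [500]  → R0 = mem[500] = 75
Final: R0 = 75

75


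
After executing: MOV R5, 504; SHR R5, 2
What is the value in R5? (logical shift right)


Register state trace:
  MOV R5, 504  → R5 = 504
  SHR R5, 2  → R5 = 504 >> 2 = 504 // 2^2 = 126
Final: R5 = 126

126


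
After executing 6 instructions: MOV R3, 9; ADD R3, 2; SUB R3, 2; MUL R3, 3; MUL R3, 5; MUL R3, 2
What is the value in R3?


Register state trace:
  MOV R3, 9  → R3 = 9
  ADD R3, 2  → R3 = 9 + 2 = 11
  SUB R3, 2  → R3 = 11 - 2 = 9
  MUL R3, 3  → R3 = 9 * 3 = 27
  MUL R3, 5  → R3 = 27 * 5 = 135
  MUL R3, 2  → R3 = 135 * 2 = 270
Final: R3 = 270

270


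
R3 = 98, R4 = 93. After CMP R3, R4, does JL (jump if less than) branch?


Trace:
  R3 = 98, R4 = 93
  CMP R3, R4  → compares 98 vs 93
  JL checks: is 98 less than 93?
  98 > 93, so condition is false
Branch taken: No

No


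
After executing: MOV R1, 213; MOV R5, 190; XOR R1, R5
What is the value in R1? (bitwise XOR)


Register state trace:
  MOV R1, 213  → R1 = 213 (0b11010101)
  MOV R5, 190  → R5 = 190 (0b10111110)
  XOR R1, R5  → R1 = 213 XOR 190 = 107 (0b01101011)
Final: R1 = 107

107


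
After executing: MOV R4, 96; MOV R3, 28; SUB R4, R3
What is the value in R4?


Register state trace:
  MOV R4, 96  → R4 = 96
  MOV R3, 28  → R3 = 28
  SUB R4, R3  → R4 = 96 - 28 = 68
Final: R4 = 68

68


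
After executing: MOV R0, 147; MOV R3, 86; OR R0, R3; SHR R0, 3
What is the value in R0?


Register state trace:
  MOV R0, 147  → R0 = 147 (0b10010011)
  MOV R3, 86  → R3 = 86 (0b01010110)
  OR R0, R3  → R0 = 147 OR 86 = 215 (0b11010111)
  SHR R0, 3  → R0 = 215 >> 3 = 26
Final: R0 = 26

26


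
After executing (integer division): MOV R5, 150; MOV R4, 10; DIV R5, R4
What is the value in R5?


Register state trace:
  MOV R5, 150  → R5 = 150
  MOV R4, 10  → R4 = 10
  DIV R5, R4  → R5 = 150 // 10 = 15
Final: R5 = 15

15


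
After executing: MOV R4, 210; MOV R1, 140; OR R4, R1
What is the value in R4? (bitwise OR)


Register state trace:
  MOV R4, 210  → R4 = 210 (0b11010010)
  MOV R1, 140  → R1 = 140 (0b10001100)
  OR R4, R1   → R4 = 210 OR 140 = 222 (0b11011110)
Final: R4 = 222

222


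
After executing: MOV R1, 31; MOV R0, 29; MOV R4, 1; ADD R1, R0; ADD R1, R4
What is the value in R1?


Register state trace:
  MOV R1, 31  → R1 = 31
  MOV R0, 29  → R0 = 29
  MOV R4, 1  → R4 = 1
  ADD R1, R0  → R1 = 31 + 29 = 60
  ADD R1, R4  → R1 = 60 + 1 = 61
Final: R1 = 61

61


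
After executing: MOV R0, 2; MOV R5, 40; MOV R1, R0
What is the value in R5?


Register state trace:
  MOV R0, 2  → R0 = 2
  MOV R5, 40  → R5 = 40
  MOV R1, R0  → R1 = 2
Final: R5 = 40

40


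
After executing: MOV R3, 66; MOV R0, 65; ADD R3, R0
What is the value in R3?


Register state trace:
  MOV R3, 66  → R3 = 66
  MOV R0, 65  → R0 = 65
  ADD R3, R0  → R3 = 66 + 65 = 131
Final: R3 = 131

131


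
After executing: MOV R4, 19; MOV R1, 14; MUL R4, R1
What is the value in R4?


Register state trace:
  MOV R4, 19  → R4 = 19
  MOV R1, 14  → R1 = 14
  MUL R4, R1  → R4 = 19 * 14 = 266
Final: R4 = 266

266


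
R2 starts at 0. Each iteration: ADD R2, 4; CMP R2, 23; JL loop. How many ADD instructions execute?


Loop trace (R2 starts at 0, target 23, step 4):
  ADD #1: R2 = 0 + 4 = 4  → 4 < 23, loop
  ADD #2: R2 = 4 + 4 = 8  → 8 < 23, loop
  ADD #3: R2 = 8 + 4 = 12  → 12 < 23, loop
  ADD #4: R2 = 12 + 4 = 16  → 16 < 23, loop
  ADD #5: R2 = 16 + 4 = 20  → 20 < 23, loop
  ADD #6: R2 = 20 + 4 = 24  → 24 >= 23, exit
Total ADD instructions: 6

6


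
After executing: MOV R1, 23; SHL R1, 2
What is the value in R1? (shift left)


Register state trace:
  MOV R1, 23  → R1 = 23
  SHL R1, 2  → R1 = 23 << 2 = 23 * 2^2 = 92
Final: R1 = 92

92


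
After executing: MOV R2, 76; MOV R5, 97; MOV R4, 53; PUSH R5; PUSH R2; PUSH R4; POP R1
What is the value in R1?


Stack trace (top is rightmost):
  MOV R2, 76  → R2 = 76
  MOV R5, 97  → R5 = 97
  MOV R4, 53  → R4 = 53
  PUSH R5  → stack: [97]
  PUSH R2  → stack: [97, 76]
  PUSH R4  → stack: [97, 76, 53]
  POP R1  → R1 = 53, stack: [97, 76]
Final: R1 = 53

53


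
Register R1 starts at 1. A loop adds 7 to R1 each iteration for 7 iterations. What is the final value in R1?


Starting value: R1 = 1
  Iter 1: R1 = 1 + 7 = 8
  Iter 2: R1 = 8 + 7 = 15
  Iter 3: R1 = 15 + 7 = 22
  Iter 4: R1 = 22 + 7 = 29
  Iter 5: R1 = 29 + 7 = 36
  Iter 6: R1 = 36 + 7 = 43
  Iter 7: R1 = 43 + 7 = 50
Final: R1 = 50

50


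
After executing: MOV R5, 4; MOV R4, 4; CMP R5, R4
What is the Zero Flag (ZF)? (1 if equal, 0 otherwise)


Register state trace:
  MOV R5, 4  → R5 = 4
  MOV R4, 4  → R4 = 4
  CMP R5, R4  → computes 4 - 4 = 0
  Result is zero, so values are equal
ZF = 1

1


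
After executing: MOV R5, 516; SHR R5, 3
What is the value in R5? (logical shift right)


Register state trace:
  MOV R5, 516  → R5 = 516
  SHR R5, 3  → R5 = 516 >> 3 = 516 // 2^3 = 64
Final: R5 = 64

64


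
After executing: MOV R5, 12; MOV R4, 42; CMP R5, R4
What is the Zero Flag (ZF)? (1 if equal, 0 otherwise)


Register state trace:
  MOV R5, 12  → R5 = 12
  MOV R4, 42  → R4 = 42
  CMP R5, R4  → computes 12 - 42 = -30
  Result is nonzero, so values are not equal
ZF = 0

0


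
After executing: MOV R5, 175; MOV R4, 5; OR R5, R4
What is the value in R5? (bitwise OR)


Register state trace:
  MOV R5, 175  → R5 = 175 (0b10101111)
  MOV R4, 5  → R4 = 5 (0b00000101)
  OR R5, R4   → R5 = 175 OR 5 = 175 (0b10101111)
Final: R5 = 175

175


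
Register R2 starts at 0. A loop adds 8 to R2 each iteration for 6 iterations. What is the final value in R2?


Starting value: R2 = 0
  Iter 1: R2 = 0 + 8 = 8
  Iter 2: R2 = 8 + 8 = 16
  Iter 3: R2 = 16 + 8 = 24
  Iter 4: R2 = 24 + 8 = 32
  Iter 5: R2 = 32 + 8 = 40
  Iter 6: R2 = 40 + 8 = 48
Final: R2 = 48

48


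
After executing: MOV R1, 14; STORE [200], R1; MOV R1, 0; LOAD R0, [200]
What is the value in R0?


Register and memory trace:
  MOV R1, 14  → R1 = 14
  STORE [200], R1  → mem[200] = 14
  MOV R1, 0  → R1 = 0
  LOAD R0, [200]  → R0 = mem[200] = 14
Final: R0 = 14

14


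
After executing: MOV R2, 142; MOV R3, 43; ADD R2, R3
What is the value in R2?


Register state trace:
  MOV R2, 142  → R2 = 142
  MOV R3, 43  → R3 = 43
  ADD R2, R3  → R2 = 142 + 43 = 185
Final: R2 = 185

185


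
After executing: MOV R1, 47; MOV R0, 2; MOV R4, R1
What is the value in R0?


Register state trace:
  MOV R1, 47  → R1 = 47
  MOV R0, 2  → R0 = 2
  MOV R4, R1  → R4 = 47
Final: R0 = 2

2


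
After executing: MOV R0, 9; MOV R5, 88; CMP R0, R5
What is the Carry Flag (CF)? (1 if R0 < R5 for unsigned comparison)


Register state trace:
  MOV R0, 9  → R0 = 9
  MOV R5, 88  → R5 = 88
  CMP R0, R5  → unsigned 9 - 88: borrow occurs
  9 < 88, so CF = 1
CF = 1

1


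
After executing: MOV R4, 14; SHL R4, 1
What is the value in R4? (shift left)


Register state trace:
  MOV R4, 14  → R4 = 14
  SHL R4, 1  → R4 = 14 << 1 = 14 * 2^1 = 28
Final: R4 = 28

28


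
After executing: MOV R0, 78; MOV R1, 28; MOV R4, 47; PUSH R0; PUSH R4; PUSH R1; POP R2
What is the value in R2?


Stack trace (top is rightmost):
  MOV R0, 78  → R0 = 78
  MOV R1, 28  → R1 = 28
  MOV R4, 47  → R4 = 47
  PUSH R0  → stack: [78]
  PUSH R4  → stack: [78, 47]
  PUSH R1  → stack: [78, 47, 28]
  POP R2  → R2 = 28, stack: [78, 47]
Final: R2 = 28

28


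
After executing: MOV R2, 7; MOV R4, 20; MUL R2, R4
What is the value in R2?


Register state trace:
  MOV R2, 7  → R2 = 7
  MOV R4, 20  → R4 = 20
  MUL R2, R4  → R2 = 7 * 20 = 140
Final: R2 = 140

140


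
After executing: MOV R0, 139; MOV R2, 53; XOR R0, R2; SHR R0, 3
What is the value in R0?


Register state trace:
  MOV R0, 139  → R0 = 139 (0b10001011)
  MOV R2, 53  → R2 = 53 (0b00110101)
  XOR R0, R2  → R0 = 139 XOR 53 = 190 (0b10111110)
  SHR R0, 3  → R0 = 190 >> 3 = 23
Final: R0 = 23

23


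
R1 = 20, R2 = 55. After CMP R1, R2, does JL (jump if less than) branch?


Trace:
  R1 = 20, R2 = 55
  CMP R1, R2  → compares 20 vs 55
  JL checks: is 20 less than 55?
  20 < 55, so condition is true
Branch taken: Yes

Yes


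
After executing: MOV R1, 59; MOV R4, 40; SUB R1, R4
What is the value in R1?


Register state trace:
  MOV R1, 59  → R1 = 59
  MOV R4, 40  → R4 = 40
  SUB R1, R4  → R1 = 59 - 40 = 19
Final: R1 = 19

19


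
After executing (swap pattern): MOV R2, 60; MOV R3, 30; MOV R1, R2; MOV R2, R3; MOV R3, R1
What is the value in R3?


Register state trace (swap pattern):
  MOV R2, 60  → R2 = 60
  MOV R3, 30  → R3 = 30
  MOV R1, R2  → R1 = 60  (save R2)
  MOV R2, R3  → R2 = 30  (R2 gets R3's value)
  MOV R3, R1  → R3 = 60  (R3 gets saved value)
Final: R3 = 60

60


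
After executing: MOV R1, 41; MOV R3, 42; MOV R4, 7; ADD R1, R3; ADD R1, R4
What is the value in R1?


Register state trace:
  MOV R1, 41  → R1 = 41
  MOV R3, 42  → R3 = 42
  MOV R4, 7  → R4 = 7
  ADD R1, R3  → R1 = 41 + 42 = 83
  ADD R1, R4  → R1 = 83 + 7 = 90
Final: R1 = 90

90


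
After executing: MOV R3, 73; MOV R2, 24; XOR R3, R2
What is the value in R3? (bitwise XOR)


Register state trace:
  MOV R3, 73  → R3 = 73 (0b01001001)
  MOV R2, 24  → R2 = 24 (0b00011000)
  XOR R3, R2  → R3 = 73 XOR 24 = 81 (0b01010001)
Final: R3 = 81

81


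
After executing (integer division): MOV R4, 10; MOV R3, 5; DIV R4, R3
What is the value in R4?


Register state trace:
  MOV R4, 10  → R4 = 10
  MOV R3, 5  → R3 = 5
  DIV R4, R3  → R4 = 10 // 5 = 2
Final: R4 = 2

2
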